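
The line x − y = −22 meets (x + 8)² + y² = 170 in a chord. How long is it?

12√2

The distance from (−8, 0) to the line is 14/√2, and r² = 170.
Half the chord is √(r² − d²) = √(72), so the full chord is 12√2.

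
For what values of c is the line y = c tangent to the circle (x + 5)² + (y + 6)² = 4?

Tangency holds when the distance from the centre (−5, −6) to the line equals the radius 2:
|0·(−5) + 1·(−6) − c| / √1 = 2
|c − (−6)| = 2, so c = −4 or c = −8.

c = −8 or c = −4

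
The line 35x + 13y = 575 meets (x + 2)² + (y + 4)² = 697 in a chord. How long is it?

Centre (−2, −4), r² = 697. Perpendicular distance d from centre to line = |−697| / √1394 = 697/√1394.
Chord = 2√(r² − d²) = 2·√(697/2) = √1394.

√1394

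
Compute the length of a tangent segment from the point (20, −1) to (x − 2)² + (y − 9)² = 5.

Centre (2, 9), r² = 5. |PO|² = (18)² + (−10)² = 424.
Power of the point: PT² = |PO|² − r² = 419, so PT = √419.

√419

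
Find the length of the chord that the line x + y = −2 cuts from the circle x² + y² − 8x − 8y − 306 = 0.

The distance from (4, 4) to the line is 10/√2, and r² = 338.
Chord = 2√(r² − d²) = 2·√(288) = 24√2.

24√2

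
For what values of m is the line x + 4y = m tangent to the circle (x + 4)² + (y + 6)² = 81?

For a tangent, require d(centre, line) = r = 9.
|1·(−4) + 4·(−6) − m| / √17 = 9
|m − (−28)| = 9√17.

m = −28 ± 9√17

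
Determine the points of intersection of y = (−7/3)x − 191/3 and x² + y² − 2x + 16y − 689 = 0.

(−26, −3) and (−14, −31)

Express y = (−191 − 7x)/3 and substitute into the circle:
58x² + 2320x + 21112 = 0  ⟹  x² + 40x + 364 = 0
x = −14 or x = −26, giving (−14, −31) and (−26, −3).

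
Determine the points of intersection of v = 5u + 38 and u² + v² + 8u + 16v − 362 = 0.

(−13, −27) and (−5, 13)

Substitute v = 5u + 38:
26u² + 468u + 1690 = 0  ⟹  u² + 18u + 65 = 0
u = −5 or u = −13, giving (−5, 13) and (−13, −27).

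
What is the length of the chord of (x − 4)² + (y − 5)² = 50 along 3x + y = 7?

4√10

The distance from (4, 5) to the line is 10/√10, and r² = 50.
Chord = 2√(r² − d²) = 2·√(40) = 4√10.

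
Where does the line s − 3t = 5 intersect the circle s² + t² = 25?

(−4, −3) and (5, 0)

Express t = (−5 + s)/3 and substitute into the circle:
10s² − 10s − 200 = 0  ⟹  s² − s − 20 = 0
s = 5 or s = −4, giving (5, 0) and (−4, −3).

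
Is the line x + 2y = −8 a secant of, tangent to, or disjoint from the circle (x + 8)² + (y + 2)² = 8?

Centre (−8, −2), r² = 8. Distance² from centre to line = (−4)²/5 = 16/5.
Since d² < r², the line cuts the circle twice.

secant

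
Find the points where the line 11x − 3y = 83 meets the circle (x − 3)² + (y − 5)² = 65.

Express y = (−83 + 11x)/3 and substitute into the circle:
130x² − 2210x + 9100 = 0  ⟹  x² − 17x + 70 = 0
x = 10 or x = 7, giving (10, 9) and (7, −2).

(7, −2) and (10, 9)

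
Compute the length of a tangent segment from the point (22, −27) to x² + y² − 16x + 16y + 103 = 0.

2√133

With centre O = (8, −8), |OP|² = 557 and r² = 25.
Power of the point: PT² = |PO|² − r² = 532, so PT = 2√133.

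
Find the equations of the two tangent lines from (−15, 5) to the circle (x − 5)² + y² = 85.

6x + 7y = −55 and 2x − 9y = −75

A line y − (5) = m(x − (−15)) is tangent when its distance from (5, 0) is √85:
(20m − (−5))² = 85(m² + 1)
63m² + 40m − 12 = 0, so m = −6/7 or m = 2/9.
With m = −6/7: 6x + 7y = −55. With m = 2/9: 2x − 9y = −75.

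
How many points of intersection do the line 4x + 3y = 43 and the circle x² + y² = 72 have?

0

Substituting the line into the circle gives 25x² − 344x + 1201 = 0.
Discriminant = (−344)² − 4·25·(1201) = −1764 < 0.
No real roots: the line does not meet the circle.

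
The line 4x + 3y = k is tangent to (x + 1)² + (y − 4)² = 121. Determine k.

For a tangent, require d(centre, line) = r = 11.
|4·(−1) + 3·4 − k| / √25 = 11
|k − (8)| = 11·5, so k = 63 or k = −47.

k = −47 or k = 63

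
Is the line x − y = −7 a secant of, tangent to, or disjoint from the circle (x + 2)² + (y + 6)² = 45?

disjoint

Substituting the line into the circle gives 2x² + 30x + 128 = 0.
Discriminant = (30)² − 4·2·(128) = −124 < 0.
No real roots: the line does not meet the circle.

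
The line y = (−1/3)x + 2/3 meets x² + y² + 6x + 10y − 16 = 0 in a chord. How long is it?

2√10

Substitute y = (2 − x)/3:
10x² + 20x − 80 = 0  ⟹  x² + 2x − 8 = 0
x = 2 or x = −4, giving (2, 0) and (−4, 2).
|(2, 0) − (−4, 2)| = √((6)² + (−2)²) = 2√10.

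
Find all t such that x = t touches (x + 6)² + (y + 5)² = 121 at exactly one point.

t = −17 or t = 5

For a tangent, require d(centre, line) = r = 11.
|1·(−6) + 0·(−5) − t| / √1 = 11
|t − (−6)| = 11, so t = 5 or t = −17.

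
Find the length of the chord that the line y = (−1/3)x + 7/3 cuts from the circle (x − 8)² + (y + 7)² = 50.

The distance from (8, −7) to the line is 20/√10, and r² = 50.
Half the chord is √(r² − d²) = √(10), so the full chord is 2√10.

2√10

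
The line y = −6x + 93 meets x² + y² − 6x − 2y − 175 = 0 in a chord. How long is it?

Centre (3, 1), r² = 185. Perpendicular distance d from centre to line = |−74| / √37 = 74/√37.
Half the chord is √(r² − d²) = √(37), so the full chord is 2√37.

2√37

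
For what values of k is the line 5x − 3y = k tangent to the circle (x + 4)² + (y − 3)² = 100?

k = −29 ± 10√34

The line touches the circle iff its distance from (−4, 3) is 10:
|5·(−4) − 3·3 − k| / √34 = 10
|k − (−29)| = 10√34.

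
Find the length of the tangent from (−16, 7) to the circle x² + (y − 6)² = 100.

The centre is (0, 6) and r = 10. The square of the distance from P to the centre is 256 + 1 = 257.
The tangent meets the radius at right angles, so tangent² = |PO|² − r² = 257 − 100 = 157.

√157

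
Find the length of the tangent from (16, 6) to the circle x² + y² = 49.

The centre is (0, 0) and r = 7. The square of the distance from P to the centre is 256 + 36 = 292.
Power of the point: PT² = |PO|² − r² = 243, so PT = 9√3.

9√3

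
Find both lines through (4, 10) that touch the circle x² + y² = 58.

3x − 7y = −58 and 7x + 3y = 58

A line y − (10) = m(x − (4)) is tangent when its distance from (0, 0) is √58:
[m·(−4) − (−10)]² = 58(m² + 1)
21m² + 40m − 21 = 0, so m = 3/7 or m = −7/3.
With m = 3/7: 3x − 7y = −58. With m = −7/3: 7x + 3y = 58.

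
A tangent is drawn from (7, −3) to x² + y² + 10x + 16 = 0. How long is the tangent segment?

12

The centre is (−5, 0) and r = 3. The square of the distance from P to the centre is 144 + 9 = 153.
The tangent meets the radius at right angles, so tangent² = |PO|² − r² = 153 − 9 = 144.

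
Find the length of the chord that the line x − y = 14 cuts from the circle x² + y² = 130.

8√2

Substitute y = x − 14:
2x² − 28x + 66 = 0  ⟹  x² − 14x + 33 = 0
x = 11 or x = 3, giving (11, −3) and (3, −11).
|(11, −3) − (3, −11)| = √((8)² + (8)²) = 8√2.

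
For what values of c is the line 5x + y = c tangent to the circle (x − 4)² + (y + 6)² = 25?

c = 14 ± 5√26

For a tangent, require d(centre, line) = r = 5.
|5·4 + 1·(−6) − c| / √26 = 5
|c − (14)| = 5√26.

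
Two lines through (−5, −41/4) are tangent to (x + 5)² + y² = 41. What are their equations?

Write the tangent as mx − y + (−41/4 − m·(−5)) = 0 and set its distance from the centre to √41:
[m·(0) − (41/4)]² = 41(m² + 1)
16m² − 25 = 0, so m = −5/4 or m = 5/4.
With m = −5/4: 5x + 4y = −66. With m = 5/4: 5x − 4y = 16.

5x + 4y = −66 and 5x − 4y = 16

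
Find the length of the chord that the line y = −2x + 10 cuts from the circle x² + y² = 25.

2√5

Substitute y = −2x + 10:
5x² − 40x + 75 = 0  ⟹  x² − 8x + 15 = 0
x = 5 or x = 3, giving (5, 0) and (3, 4).
|(5, 0) − (3, 4)| = √((2)² + (−4)²) = 2√5.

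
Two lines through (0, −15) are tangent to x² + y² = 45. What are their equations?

2x − y = 15 and 2x + y = −15

Write the tangent as mx − y + (−15 − m·(0)) = 0 and set its distance from the centre to 3√5:
(0m − (15))² = 45(m² + 1)
m² − 4 = 0, so m = 2 or m = −2.
With m = 2: 2x − y = 15. With m = −2: 2x + y = −15.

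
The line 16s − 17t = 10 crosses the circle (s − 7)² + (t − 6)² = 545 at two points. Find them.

Substitute t = (−10 + 16s)/17:
545s² − 7630s − 130800 = 0  ⟹  s² − 14s − 240 = 0
s = 24 or s = −10, giving (24, 22) and (−10, −10).

(−10, −10) and (24, 22)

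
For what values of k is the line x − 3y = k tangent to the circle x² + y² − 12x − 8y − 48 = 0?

The line touches the circle iff its distance from (6, 4) is 10:
|1·6 − 3·4 − k| / √10 = 10
|k − (−6)| = 10√10.

k = −6 ± 10√10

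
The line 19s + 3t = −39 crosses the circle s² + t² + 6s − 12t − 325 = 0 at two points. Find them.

From the line, t = (−39 − 19s)/3. Substituting:
370s² + 2220s = 0  ⟹  s² + 6s = 0
s = 0 or s = −6, giving (0, −13) and (−6, 25).

(−6, 25) and (0, −13)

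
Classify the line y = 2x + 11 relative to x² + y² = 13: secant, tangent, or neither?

Centre (0, 0), r² = 13. Distance² from centre to line = (11)²/5 = 121/5.
Since d² > r², the line lies outside the circle.

neither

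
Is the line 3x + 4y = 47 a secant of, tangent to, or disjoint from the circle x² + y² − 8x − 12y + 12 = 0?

secant

d² = (3·4 + 4·6 − (47))²/25 = 121/25; r² = 40.
Since d² < r², the line cuts the circle twice.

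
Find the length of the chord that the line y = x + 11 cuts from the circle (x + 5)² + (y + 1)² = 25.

√2

From the line, y = x + 11. Substituting:
2x² + 34x + 144 = 0  ⟹  x² + 17x + 72 = 0
x = −8 or x = −9, giving (−8, 3) and (−9, 2).
|(−8, 3) − (−9, 2)| = √((1)² + (1)²) = √2.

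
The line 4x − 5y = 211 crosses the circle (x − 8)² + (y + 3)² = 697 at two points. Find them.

Express y = (−211 + 4x)/5 and substitute into the circle:
41x² − 1968x + 22591 = 0  ⟹  x² − 48x + 551 = 0
x = 29 or x = 19, giving (29, −19) and (19, −27).

(19, −27) and (29, −19)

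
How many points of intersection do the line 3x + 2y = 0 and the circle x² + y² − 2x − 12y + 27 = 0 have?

Centre (1, 6), r² = 10. Distance² from centre to line = (15)²/13 = 225/13.
Since d² > r², the line lies outside the circle.

0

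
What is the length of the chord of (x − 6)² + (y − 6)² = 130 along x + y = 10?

16√2

The distance from (6, 6) to the line is 2/√2, and r² = 130.
Half the chord is √(r² − d²) = √(128), so the full chord is 16√2.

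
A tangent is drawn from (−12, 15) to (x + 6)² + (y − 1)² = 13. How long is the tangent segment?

With centre O = (−6, 1), |OP|² = 232 and r² = 13.
By the tangent–radius right angle, tangent length = √(|PO|² − r²) = √219.

√219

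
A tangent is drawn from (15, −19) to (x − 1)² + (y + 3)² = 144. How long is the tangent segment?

2√77

The centre is (1, −3) and r = 12. The square of the distance from P to the centre is 196 + 256 = 452.
The tangent meets the radius at right angles, so tangent² = |PO|² − r² = 452 − 144 = 308.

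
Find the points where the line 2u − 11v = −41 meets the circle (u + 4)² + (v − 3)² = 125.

From the line, v = (41 + 2u)/11. Substituting:
125u² + 1000u − 13125 = 0  ⟹  u² + 8u − 105 = 0
u = 7 or u = −15, giving (7, 5) and (−15, 1).

(−15, 1) and (7, 5)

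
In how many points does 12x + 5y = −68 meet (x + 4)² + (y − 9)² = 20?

0

d² = (12·(−4) + 5·9 − (−68))²/169 = 25; r² = 20.
Since d² > r², the line lies outside the circle.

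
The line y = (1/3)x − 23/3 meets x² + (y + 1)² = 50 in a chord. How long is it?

From the line, y = (−23 + x)/3. Substituting:
10x² − 40x − 50 = 0  ⟹  x² − 4x − 5 = 0
x = 5 or x = −1, giving (5, −6) and (−1, −8).
|(5, −6) − (−1, −8)| = √((6)² + (2)²) = 2√10.

2√10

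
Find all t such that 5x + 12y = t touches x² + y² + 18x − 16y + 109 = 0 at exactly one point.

t = −27 or t = 129

Tangency holds when the distance from the centre (−9, 8) to the line equals the radius 6:
|5·(−9) + 12·8 − t| / √169 = 6
|t − (51)| = 6·13, so t = 129 or t = −27.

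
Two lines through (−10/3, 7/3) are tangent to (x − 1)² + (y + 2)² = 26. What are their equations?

Let a tangent through (−10/3, 7/3) have slope m. Its distance from (1, −2) must equal √26:
[m·(13/3) − (−13/3)]² = 26(m² + 1)
5m² − 26m + 5 = 0, so m = 5 or m = 1/5.
Through (−10/3, 7/3) these give 5x − y = −19 and x − 5y = −15.

5x − y = −19 and x − 5y = −15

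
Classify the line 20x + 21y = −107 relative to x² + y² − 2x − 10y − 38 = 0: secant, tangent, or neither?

Substituting the line into the circle gives 841x² + 7598x + 17161 = 0.
Δ = 57729604 − 57729604 = 0.
A repeated root: the line is tangent.

tangent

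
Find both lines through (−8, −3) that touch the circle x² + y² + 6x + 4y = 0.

2x + 3y = −25 and 3x − 2y = −18

Let a tangent through (−8, −3) have slope m. Its distance from (−3, −2) must equal √13:
[m·(5) − (1)]² = 13(m² + 1)
6m² − 5m − 6 = 0, so m = −2/3 or m = 3/2.
With m = −2/3: 2x + 3y = −25. With m = 3/2: 3x − 2y = −18.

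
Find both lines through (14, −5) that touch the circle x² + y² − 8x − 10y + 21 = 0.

2x + y = 23 and x + 2y = 4

A line y − (−5) = m(x − (14)) is tangent when its distance from (4, 5) is 2√5:
(−10m − (10))² = 20(m² + 1)
2m² + 5m + 2 = 0, so m = −2 or m = −1/2.
With m = −2: 2x + y = 23. With m = −1/2: x + 2y = 4.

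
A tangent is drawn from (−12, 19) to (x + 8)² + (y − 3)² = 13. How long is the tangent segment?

The centre is (−8, 3) and r = √13. The square of the distance from P to the centre is 16 + 256 = 272.
By the tangent–radius right angle, tangent length = √(|PO|² − r²) = √259.

√259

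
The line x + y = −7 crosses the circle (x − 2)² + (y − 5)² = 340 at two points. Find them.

Express y = −x − 7 and substitute into the circle:
2x² + 20x − 192 = 0  ⟹  x² + 10x − 96 = 0
x = 6 or x = −16, giving (6, −13) and (−16, 9).

(−16, 9) and (6, −13)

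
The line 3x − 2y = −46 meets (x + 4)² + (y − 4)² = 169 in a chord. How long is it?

From the line, y = (46 + 3x)/2. Substituting:
13x² + 260x + 832 = 0  ⟹  x² + 20x + 64 = 0
x = −4 or x = −16, giving (−4, 17) and (−16, −1).
|(−4, 17) − (−16, −1)| = √((12)² + (18)²) = 6√13.

6√13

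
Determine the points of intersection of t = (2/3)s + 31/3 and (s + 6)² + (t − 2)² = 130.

From the line, t = (31 + 2s)/3. Substituting:
13s² + 208s − 221 = 0  ⟹  s² + 16s − 17 = 0
s = 1 or s = −17, giving (1, 11) and (−17, −1).

(−17, −1) and (1, 11)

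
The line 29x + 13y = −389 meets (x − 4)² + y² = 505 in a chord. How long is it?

Centre (4, 0), r² = 505. Perpendicular distance d from centre to line = |505| / √1010 = 505/√1010.
Chord = 2√(r² − d²) = 2·√(505/2) = √1010.

√1010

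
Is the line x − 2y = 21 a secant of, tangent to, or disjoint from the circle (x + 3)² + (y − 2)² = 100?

disjoint

d² = (1·(−3) − 2·2 − (21))²/5 = 784/5; r² = 100.
Since d² > r², the line lies outside the circle.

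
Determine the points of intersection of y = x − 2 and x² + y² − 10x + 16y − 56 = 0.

Express y = x − 2 and substitute into the circle:
2x² + 2x − 84 = 0  ⟹  x² + x − 42 = 0
x = 6 or x = −7, giving (6, 4) and (−7, −9).

(−7, −9) and (6, 4)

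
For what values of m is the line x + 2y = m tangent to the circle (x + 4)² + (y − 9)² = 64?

The line touches the circle iff its distance from (−4, 9) is 8:
|1·(−4) + 2·9 − m| / √5 = 8
|m − (14)| = 8√5.

m = 14 ± 8√5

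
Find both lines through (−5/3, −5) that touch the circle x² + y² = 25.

y = −5 and 3x + 4y = −25

Write the tangent as mx − y + (−5 − m·(−5/3)) = 0 and set its distance from the centre to 5:
[m·(5/3) − (5)]² = 25(m² + 1)
4m² + 3m = 0, so m = 0 or m = −3/4.
With m = 0: y = −5. With m = −3/4: 3x + 4y = −25.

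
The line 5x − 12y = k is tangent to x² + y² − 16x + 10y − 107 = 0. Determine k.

The line touches the circle iff its distance from (8, −5) is 14:
|5·8 − 12·(−5) − k| / √169 = 14
|k − (100)| = 14·13, so k = 282 or k = −82.

k = −82 or k = 282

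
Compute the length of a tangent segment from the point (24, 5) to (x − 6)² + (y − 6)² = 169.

2√39

Centre (6, 6), r² = 169. |PO|² = (18)² + (−1)² = 325.
Power of the point: PT² = |PO|² − r² = 156, so PT = 2√39.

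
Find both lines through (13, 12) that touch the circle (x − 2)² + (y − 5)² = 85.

2x + 9y = 134 and 9x − 2y = 93

Let a tangent through (13, 12) have slope m. Its distance from (2, 5) must equal √85:
(−11m − (−7))² = 85(m² + 1)
18m² − 77m − 18 = 0, so m = −2/9 or m = 9/2.
Through (13, 12) these give 2x + 9y = 134 and 9x − 2y = 93.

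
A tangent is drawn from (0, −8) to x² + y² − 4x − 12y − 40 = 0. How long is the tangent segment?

2√30

Centre (2, 6), r² = 80. |PO|² = (−2)² + (−14)² = 200.
By the tangent–radius right angle, tangent length = √(|PO|² − r²) = √120 = 2√30.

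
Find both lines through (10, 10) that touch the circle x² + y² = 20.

x − 2y = −10 and 2x − y = 10

Write the tangent as mx − y + (10 − m·(10)) = 0 and set its distance from the centre to 2√5:
(−10m − (−10))² = 20(m² + 1)
2m² − 5m + 2 = 0, so m = 1/2 or m = 2.
Through (10, 10) these give x − 2y = −10 and 2x − y = 10.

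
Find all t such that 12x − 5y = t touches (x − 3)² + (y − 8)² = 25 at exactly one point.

t = −69 or t = 61

The line touches the circle iff its distance from (3, 8) is 5:
|12·3 − 5·8 − t| / √169 = 5
|t − (−4)| = 5·13, so t = 61 or t = −69.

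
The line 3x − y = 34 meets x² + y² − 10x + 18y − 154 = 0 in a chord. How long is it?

10√10

From the line, y = 3x − 34. Substituting:
10x² − 160x + 390 = 0  ⟹  x² − 16x + 39 = 0
x = 13 or x = 3, giving (13, 5) and (3, −25).
|(13, 5) − (3, −25)| = √((10)² + (30)²) = 10√10.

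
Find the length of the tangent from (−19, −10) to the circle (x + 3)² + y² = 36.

8√5

Centre (−3, 0), r² = 36. |PO|² = (−16)² + (−10)² = 356.
The tangent meets the radius at right angles, so tangent² = |PO|² − r² = 356 − 36 = 320.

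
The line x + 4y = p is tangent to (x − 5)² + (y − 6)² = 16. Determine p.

p = 29 ± 4√17

The line touches the circle iff its distance from (5, 6) is 4:
|1·5 + 4·6 − p| / √17 = 4
|p − (29)| = 4√17.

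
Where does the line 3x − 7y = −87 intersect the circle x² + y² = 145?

Express y = (87 + 3x)/7 and substitute into the circle:
58x² + 522x + 464 = 0  ⟹  x² + 9x + 8 = 0
x = −1 or x = −8, giving (−1, 12) and (−8, 9).

(−8, 9) and (−1, 12)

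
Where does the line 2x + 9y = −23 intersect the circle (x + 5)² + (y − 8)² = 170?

(−16, 1) and (2, −3)

Substitute y = (−23 − 2x)/9:
85x² + 1190x − 2720 = 0  ⟹  x² + 14x − 32 = 0
x = 2 or x = −16, giving (2, −3) and (−16, 1).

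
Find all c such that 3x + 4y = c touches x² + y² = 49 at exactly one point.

c = −35 or c = 35

The line touches the circle iff its distance from (0, 0) is 7:
|3·0 + 4·0 − c| / √25 = 7
|c| = 7·5, so c = 35 or c = −35.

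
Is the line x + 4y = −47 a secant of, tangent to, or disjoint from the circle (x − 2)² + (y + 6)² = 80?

Centre (2, −6), r² = 80. Distance² from centre to line = (25)²/17 = 625/17.
Since d² < r², the line cuts the circle twice.

secant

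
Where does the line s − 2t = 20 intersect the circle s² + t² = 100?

(0, −10) and (8, −6)

From the line, t = (−20 + s)/2. Substituting:
5s² − 40s = 0  ⟹  s² − 8s = 0
s = 8 or s = 0, giving (8, −6) and (0, −10).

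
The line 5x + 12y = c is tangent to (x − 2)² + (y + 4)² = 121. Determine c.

c = −181 or c = 105

For a tangent, require d(centre, line) = r = 11.
|5·2 + 12·(−4) − c| / √169 = 11
|c − (−38)| = 11·13, so c = 105 or c = −181.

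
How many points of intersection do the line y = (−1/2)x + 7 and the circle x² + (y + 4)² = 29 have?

Centre (0, −4), r² = 29. Distance² from centre to line = (−22)²/5 = 484/5.
Since d² > r², the line lies outside the circle.

0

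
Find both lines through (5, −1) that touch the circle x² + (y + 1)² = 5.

Let a tangent through (5, −1) have slope m. Its distance from (0, −1) must equal √5:
[m·(−5) − (0)]² = 5(m² + 1)
4m² − 1 = 0, so m = −1/2 or m = 1/2.
With m = −1/2: x + 2y = 3. With m = 1/2: x − 2y = 7.

x + 2y = 3 and x − 2y = 7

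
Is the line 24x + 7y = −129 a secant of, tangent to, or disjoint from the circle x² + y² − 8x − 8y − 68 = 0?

Substituting the line into the circle gives 625x² + 7144x + 20533 = 0.
Δ = 51036736 − 51332500 = −295764.
No real roots: the line does not meet the circle.

disjoint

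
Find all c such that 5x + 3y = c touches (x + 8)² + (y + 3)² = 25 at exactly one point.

For a tangent, require d(centre, line) = r = 5.
|5·(−8) + 3·(−3) − c| / √34 = 5
|c − (−49)| = 5√34.

c = −49 ± 5√34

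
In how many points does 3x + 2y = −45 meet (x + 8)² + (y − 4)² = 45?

Substituting the line into the circle gives 13x² + 382x + 2885 = 0.
Discriminant = (382)² − 4·13·(2885) = −4096 < 0.
No real roots: the line does not meet the circle.

0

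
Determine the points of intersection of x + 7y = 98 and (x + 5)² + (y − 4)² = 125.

(−7, 15) and (0, 14)

Express y = (98 − x)/7 and substitute into the circle:
50x² + 350x = 0  ⟹  x² + 7x = 0
x = 0 or x = −7, giving (0, 14) and (−7, 15).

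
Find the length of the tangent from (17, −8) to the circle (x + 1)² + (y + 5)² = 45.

Centre (−1, −5), r² = 45. |PO|² = (18)² + (−3)² = 333.
Power of the point: PT² = |PO|² − r² = 288, so PT = 12√2.

12√2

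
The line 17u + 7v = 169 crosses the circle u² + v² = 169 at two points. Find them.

Substitute v = (169 − 17u)/7:
338u² − 5746u + 20280 = 0  ⟹  u² − 17u + 60 = 0
u = 12 or u = 5, giving (12, −5) and (5, 12).

(5, 12) and (12, −5)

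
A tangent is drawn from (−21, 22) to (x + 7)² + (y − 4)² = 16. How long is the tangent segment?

6√14

The centre is (−7, 4) and r = 4. The square of the distance from P to the centre is 196 + 324 = 520.
The tangent meets the radius at right angles, so tangent² = |PO|² − r² = 520 − 16 = 504.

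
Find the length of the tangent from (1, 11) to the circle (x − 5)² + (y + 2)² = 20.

√165

The centre is (5, −2) and r = 2√5. The square of the distance from P to the centre is 16 + 169 = 185.
The tangent meets the radius at right angles, so tangent² = |PO|² − r² = 185 − 20 = 165.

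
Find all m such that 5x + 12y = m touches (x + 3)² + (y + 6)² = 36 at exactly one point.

For a tangent, require d(centre, line) = r = 6.
|5·(−3) + 12·(−6) − m| / √169 = 6
|m − (−87)| = 6·13, so m = −9 or m = −165.

m = −165 or m = −9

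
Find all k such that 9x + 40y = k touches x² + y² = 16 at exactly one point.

k = −164 or k = 164

The line touches the circle iff its distance from (0, 0) is 4:
|9·0 + 40·0 − k| / √1681 = 4
|k| = 4·41, so k = 164 or k = −164.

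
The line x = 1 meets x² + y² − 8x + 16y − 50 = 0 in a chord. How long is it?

22

The distance from (4, −8) to the line is 3, and r² = 130.
Half the chord is √(r² − d²) = √(121), so the full chord is 22.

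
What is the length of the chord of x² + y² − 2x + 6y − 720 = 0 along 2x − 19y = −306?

2√365

The distance from (1, −3) to the line is 365/√365, and r² = 730.
Chord = 2√(r² − d²) = 2·√(365) = 2√365.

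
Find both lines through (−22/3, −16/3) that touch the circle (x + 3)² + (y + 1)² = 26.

5x + y = −42 and x + 5y = −34

Write the tangent as mx − y + (−16/3 − m·(−22/3)) = 0 and set its distance from the centre to √26:
[m·(13/3) − (13/3)]² = 26(m² + 1)
5m² + 26m + 5 = 0, so m = −5 or m = −1/5.
Through (−22/3, −16/3) these give 5x + y = −42 and x + 5y = −34.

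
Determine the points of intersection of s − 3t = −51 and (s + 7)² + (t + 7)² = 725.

(−30, 7) and (3, 18)

From the line, t = (51 + s)/3. Substituting:
10s² + 270s − 900 = 0  ⟹  s² + 27s − 90 = 0
s = 3 or s = −30, giving (3, 18) and (−30, 7).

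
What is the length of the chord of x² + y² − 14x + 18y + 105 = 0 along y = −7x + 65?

Substitute y = −7x + 65:
50x² − 1050x + 5500 = 0  ⟹  x² − 21x + 110 = 0
x = 11 or x = 10, giving (11, −12) and (10, −5).
|(11, −12) − (10, −5)| = √((1)² + (−7)²) = 5√2.

5√2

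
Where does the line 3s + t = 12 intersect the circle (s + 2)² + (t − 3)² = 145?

(−1, 15) and (6, −6)

Express t = −3s + 12 and substitute into the circle:
10s² − 50s − 60 = 0  ⟹  s² − 5s − 6 = 0
s = 6 or s = −1, giving (6, −6) and (−1, 15).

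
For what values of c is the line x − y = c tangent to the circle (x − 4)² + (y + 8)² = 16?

The line touches the circle iff its distance from (4, −8) is 4:
|1·4 − 1·(−8) − c| / √2 = 4
|c − (12)| = 4√2.

c = 12 ± 4√2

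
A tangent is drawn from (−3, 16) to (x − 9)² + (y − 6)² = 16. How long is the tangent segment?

2√57

Centre (9, 6), r² = 16. |PO|² = (−12)² + (10)² = 244.
Power of the point: PT² = |PO|² − r² = 228, so PT = 2√57.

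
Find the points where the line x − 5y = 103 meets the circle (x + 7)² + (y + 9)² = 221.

(−12, −23) and (3, −20)

Substitute y = (−103 + x)/5:
26x² + 234x − 936 = 0  ⟹  x² + 9x − 36 = 0
x = 3 or x = −12, giving (3, −20) and (−12, −23).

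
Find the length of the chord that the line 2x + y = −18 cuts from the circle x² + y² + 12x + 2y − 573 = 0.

Centre (−6, −1), r² = 610. Perpendicular distance d from centre to line = |5| / √5 = 5/√5.
Chord = 2√(r² − d²) = 2·√(605) = 22√5.

22√5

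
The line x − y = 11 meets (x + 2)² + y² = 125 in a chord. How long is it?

9√2

Express y = x − 11 and substitute into the circle:
2x² − 18x = 0  ⟹  x² − 9x = 0
x = 9 or x = 0, giving (9, −2) and (0, −11).
|(9, −2) − (0, −11)| = √((9)² + (9)²) = 9√2.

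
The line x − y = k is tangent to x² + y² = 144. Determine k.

The line touches the circle iff its distance from (0, 0) is 12:
|1·0 − 1·0 − k| / √2 = 12
|k| = 12√2.

k = ±12√2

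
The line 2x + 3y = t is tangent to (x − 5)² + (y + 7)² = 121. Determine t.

t = −11 ± 11√13

For a tangent, require d(centre, line) = r = 11.
|2·5 + 3·(−7) − t| / √13 = 11
|t − (−11)| = 11√13.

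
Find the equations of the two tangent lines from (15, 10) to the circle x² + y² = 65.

Write the tangent as mx − y + (10 − m·(15)) = 0 and set its distance from the centre to √65:
(−15m − (−10))² = 65(m² + 1)
32m² − 60m + 7 = 0, so m = 7/4 or m = 1/8.
Through (15, 10) these give 7x − 4y = 65 and x − 8y = −65.

7x − 4y = 65 and x − 8y = −65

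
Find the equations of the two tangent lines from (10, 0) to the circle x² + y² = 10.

A line y − (0) = m(x − (10)) is tangent when its distance from (0, 0) is √10:
(−10m − (0))² = 10(m² + 1)
9m² − 1 = 0, so m = 1/3 or m = −1/3.
Through (10, 0) these give x − 3y = 10 and x + 3y = 10.

x − 3y = 10 and x + 3y = 10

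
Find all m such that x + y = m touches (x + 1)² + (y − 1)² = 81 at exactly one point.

For a tangent, require d(centre, line) = r = 9.
|1·(−1) + 1·1 − m| / √2 = 9
|m| = 9√2.

m = ±9√2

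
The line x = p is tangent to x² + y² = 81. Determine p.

p = −9 or p = 9

For a tangent, require d(centre, line) = r = 9.
|1·0 + 0·0 − p| / √1 = 9
|p| = 9, so p = 9 or p = −9.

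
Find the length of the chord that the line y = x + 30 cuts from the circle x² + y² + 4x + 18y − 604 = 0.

3√2

From the line, y = x + 30. Substituting:
2x² + 82x + 836 = 0  ⟹  x² + 41x + 418 = 0
x = −19 or x = −22, giving (−19, 11) and (−22, 8).
|(−19, 11) − (−22, 8)| = √((3)² + (3)²) = 3√2.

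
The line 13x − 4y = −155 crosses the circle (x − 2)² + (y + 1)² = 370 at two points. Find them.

Express y = (155 + 13x)/4 and substitute into the circle:
185x² + 4070x + 19425 = 0  ⟹  x² + 22x + 105 = 0
x = −7 or x = −15, giving (−7, 16) and (−15, −10).

(−15, −10) and (−7, 16)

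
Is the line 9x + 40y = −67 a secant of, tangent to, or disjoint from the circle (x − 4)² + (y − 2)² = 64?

secant

Substituting the line into the circle gives 1681x² − 10154x − 55191 = 0.
Discriminant = (−10154)² − 4·1681·(−55191) = 474208000 > 0.
Two real roots: the line is a secant.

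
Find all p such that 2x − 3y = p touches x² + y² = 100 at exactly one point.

For a tangent, require d(centre, line) = r = 10.
|2·0 − 3·0 − p| / √13 = 10
|p| = 10√13.

p = ±10√13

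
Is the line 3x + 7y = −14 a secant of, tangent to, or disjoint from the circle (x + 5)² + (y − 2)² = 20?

secant

Centre (−5, 2), r² = 20. Distance² from centre to line = (13)²/58 = 169/58.
Since d² < r², the line cuts the circle twice.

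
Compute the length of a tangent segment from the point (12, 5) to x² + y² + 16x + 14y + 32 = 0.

√463

The centre is (−8, −7) and r = 9. The square of the distance from P to the centre is 400 + 144 = 544.
By the tangent–radius right angle, tangent length = √(|PO|² − r²) = √463.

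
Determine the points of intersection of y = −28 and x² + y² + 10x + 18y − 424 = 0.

(−18, −28) and (8, −28)

Express y = −28 and substitute into the circle:
x² + 10x − 144 = 0
x = 8 or x = −18, giving (8, −28) and (−18, −28).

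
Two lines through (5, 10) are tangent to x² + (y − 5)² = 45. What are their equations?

x + 2y = 25 and 2x + y = 20

A line y − (10) = m(x − (5)) is tangent when its distance from (0, 5) is 3√5:
[m·(−5) − (−5)]² = 45(m² + 1)
2m² + 5m + 2 = 0, so m = −1/2 or m = −2.
With m = −1/2: x + 2y = 25. With m = −2: 2x + y = 20.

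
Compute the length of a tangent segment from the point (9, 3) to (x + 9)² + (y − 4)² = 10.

The centre is (−9, 4) and r = √10. The square of the distance from P to the centre is 324 + 1 = 325.
Power of the point: PT² = |PO|² − r² = 315, so PT = 3√35.

3√35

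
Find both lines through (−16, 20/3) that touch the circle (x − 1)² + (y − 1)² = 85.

A line y − (20/3) = m(x − (−16)) is tangent when its distance from (1, 1) is √85:
(17m − (−17/3))² = 85(m² + 1)
54m² + 51m − 14 = 0, so m = 2/9 or m = −7/6.
Through (−16, 20/3) these give 2x − 9y = −92 and 7x + 6y = −72.

2x − 9y = −92 and 7x + 6y = −72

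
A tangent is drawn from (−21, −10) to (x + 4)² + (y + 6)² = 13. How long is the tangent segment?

2√73

With centre O = (−4, −6), |OP|² = 305 and r² = 13.
By the tangent–radius right angle, tangent length = √(|PO|² − r²) = √292 = 2√73.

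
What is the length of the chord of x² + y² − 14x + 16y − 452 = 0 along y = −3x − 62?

√10

Centre (7, −8), r² = 565. Perpendicular distance d from centre to line = |75| / √10 = 75/√10.
Half the chord is √(r² − d²) = √(5/2), so the full chord is √10.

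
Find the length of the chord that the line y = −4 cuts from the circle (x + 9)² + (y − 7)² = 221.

Centre (−9, 7), r² = 221. Perpendicular distance d from centre to line = |11| / √1 = 11.
Half the chord is √(r² − d²) = √(100), so the full chord is 20.

20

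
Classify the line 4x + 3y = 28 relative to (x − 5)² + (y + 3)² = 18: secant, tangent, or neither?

secant

Substituting the line into the circle gives 25x² − 386x + 1432 = 0.
Δ = 148996 − 143200 = 5796.
Two real roots: the line is a secant.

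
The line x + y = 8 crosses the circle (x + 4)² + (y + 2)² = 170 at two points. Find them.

Substitute y = −x + 8:
2x² − 12x − 54 = 0  ⟹  x² − 6x − 27 = 0
x = 9 or x = −3, giving (9, −1) and (−3, 11).

(−3, 11) and (9, −1)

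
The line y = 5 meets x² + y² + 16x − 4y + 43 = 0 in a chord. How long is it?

Centre (−8, 2), r² = 25. Perpendicular distance d from centre to line = |−3| / √1 = 3.
Chord = 2√(r² − d²) = 2·√(16) = 8.

8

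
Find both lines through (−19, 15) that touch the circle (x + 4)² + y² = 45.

2x + y = −23 and x + 2y = 11

Let a tangent through (−19, 15) have slope m. Its distance from (−4, 0) must equal 3√5:
(15m − (−15))² = 45(m² + 1)
2m² + 5m + 2 = 0, so m = −2 or m = −1/2.
With m = −2: 2x + y = −23. With m = −1/2: x + 2y = 11.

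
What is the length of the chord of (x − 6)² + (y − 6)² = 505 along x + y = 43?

Centre (6, 6), r² = 505. Perpendicular distance d from centre to line = |−31| / √2 = 31/√2.
Half the chord is √(r² − d²) = √(49/2), so the full chord is 7√2.

7√2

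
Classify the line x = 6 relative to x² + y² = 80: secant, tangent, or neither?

Centre (0, 0), r² = 80. Distance² from centre to line = (−6)² = 36.
Since d² < r², the line cuts the circle twice.

secant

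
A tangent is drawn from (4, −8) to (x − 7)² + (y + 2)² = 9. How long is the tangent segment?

6

With centre O = (7, −2), |OP|² = 45 and r² = 9.
Power of the point: PT² = |PO|² − r² = 36, so PT = 6.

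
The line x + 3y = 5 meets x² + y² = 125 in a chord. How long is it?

7√10

From the line, y = (5 − x)/3. Substituting:
10x² − 10x − 1100 = 0  ⟹  x² − x − 110 = 0
x = 11 or x = −10, giving (11, −2) and (−10, 5).
|(11, −2) − (−10, 5)| = √((21)² + (−7)²) = 7√10.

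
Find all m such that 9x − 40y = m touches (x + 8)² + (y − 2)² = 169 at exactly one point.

m = −685 or m = 381

The line touches the circle iff its distance from (−8, 2) is 13:
|9·(−8) − 40·2 − m| / √1681 = 13
|m − (−152)| = 13·41, so m = 381 or m = −685.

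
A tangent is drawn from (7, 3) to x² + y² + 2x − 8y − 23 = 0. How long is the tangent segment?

With centre O = (−1, 4), |OP|² = 65 and r² = 40.
Power of the point: PT² = |PO|² − r² = 25, so PT = 5.

5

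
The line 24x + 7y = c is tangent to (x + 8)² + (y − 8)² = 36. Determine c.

c = −286 or c = 14

Tangency holds when the distance from the centre (−8, 8) to the line equals the radius 6:
|24·(−8) + 7·8 − c| / √625 = 6
|c − (−136)| = 6·25, so c = 14 or c = −286.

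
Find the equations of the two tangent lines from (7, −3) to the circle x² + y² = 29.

Let a tangent through (7, −3) have slope m. Its distance from (0, 0) must equal √29:
[m·(−7) − (3)]² = 29(m² + 1)
10m² + 21m − 10 = 0, so m = −5/2 or m = 2/5.
With m = −5/2: 5x + 2y = 29. With m = 2/5: 2x − 5y = 29.

5x + 2y = 29 and 2x − 5y = 29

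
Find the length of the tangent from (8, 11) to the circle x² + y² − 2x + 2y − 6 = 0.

The centre is (1, −1) and r = 2√2. The square of the distance from P to the centre is 49 + 144 = 193.
Power of the point: PT² = |PO|² − r² = 185, so PT = √185.

√185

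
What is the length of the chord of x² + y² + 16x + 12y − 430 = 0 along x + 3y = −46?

The distance from (−8, −6) to the line is 20/√10, and r² = 530.
Chord = 2√(r² − d²) = 2·√(490) = 14√10.

14√10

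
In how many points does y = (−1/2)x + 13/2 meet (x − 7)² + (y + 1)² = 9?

Centre (7, −1), r² = 9. Distance² from centre to line = (−8)²/5 = 64/5.
Since d² > r², the line lies outside the circle.

0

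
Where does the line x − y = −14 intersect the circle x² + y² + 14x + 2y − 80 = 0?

Express y = x + 14 and substitute into the circle:
2x² + 44x + 144 = 0  ⟹  x² + 22x + 72 = 0
x = −4 or x = −18, giving (−4, 10) and (−18, −4).

(−18, −4) and (−4, 10)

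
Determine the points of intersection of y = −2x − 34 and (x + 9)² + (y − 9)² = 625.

(−29, 24) and (−9, −16)

Substitute y = −2x − 34:
5x² + 190x + 1305 = 0  ⟹  x² + 38x + 261 = 0
x = −9 or x = −29, giving (−9, −16) and (−29, 24).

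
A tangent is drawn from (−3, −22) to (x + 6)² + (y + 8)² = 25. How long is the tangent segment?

Centre (−6, −8), r² = 25. |PO|² = (3)² + (−14)² = 205.
Power of the point: PT² = |PO|² − r² = 180, so PT = 6√5.

6√5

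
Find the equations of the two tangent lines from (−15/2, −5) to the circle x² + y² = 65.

8x + y = −65 and 4x + 7y = −65

Let a tangent through (−15/2, −5) have slope m. Its distance from (0, 0) must equal √65:
(15/2m − (5))² = 65(m² + 1)
7m² + 60m + 32 = 0, so m = −8 or m = −4/7.
Through (−15/2, −5) these give 8x + y = −65 and 4x + 7y = −65.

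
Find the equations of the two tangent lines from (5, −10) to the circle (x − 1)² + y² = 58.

Write the tangent as mx − y + (−10 − m·(5)) = 0 and set its distance from the centre to √58:
(−4m − (10))² = 58(m² + 1)
21m² − 40m − 21 = 0, so m = 7/3 or m = −3/7.
Through (5, −10) these give 7x − 3y = 65 and 3x + 7y = −55.

7x − 3y = 65 and 3x + 7y = −55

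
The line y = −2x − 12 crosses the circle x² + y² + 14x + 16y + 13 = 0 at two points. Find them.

Substitute y = −2x − 12:
5x² + 30x − 35 = 0  ⟹  x² + 6x − 7 = 0
x = 1 or x = −7, giving (1, −14) and (−7, 2).

(−7, 2) and (1, −14)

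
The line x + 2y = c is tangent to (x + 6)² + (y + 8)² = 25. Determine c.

c = −22 ± 5√5

Tangency holds when the distance from the centre (−6, −8) to the line equals the radius 5:
|1·(−6) + 2·(−8) − c| / √5 = 5
|c − (−22)| = 5√5.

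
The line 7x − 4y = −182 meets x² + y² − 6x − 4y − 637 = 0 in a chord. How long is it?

2√65

Express y = (182 + 7x)/4 and substitute into the circle:
65x² + 2340x + 20020 = 0  ⟹  x² + 36x + 308 = 0
x = −14 or x = −22, giving (−14, 21) and (−22, 7).
|(−14, 21) − (−22, 7)| = √((8)² + (14)²) = 2√65.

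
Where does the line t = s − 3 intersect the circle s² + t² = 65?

(−4, −7) and (7, 4)

From the line, t = s − 3. Substituting:
2s² − 6s − 56 = 0  ⟹  s² − 3s − 28 = 0
s = 7 or s = −4, giving (7, 4) and (−4, −7).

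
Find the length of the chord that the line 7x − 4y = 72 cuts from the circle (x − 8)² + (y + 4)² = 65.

2√65

From the line, y = (−72 + 7x)/4. Substituting:
65x² − 1040x + 3120 = 0  ⟹  x² − 16x + 48 = 0
x = 12 or x = 4, giving (12, 3) and (4, −11).
Chord length = distance between (12, 3) and (4, −11) = √260 = 2√65.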